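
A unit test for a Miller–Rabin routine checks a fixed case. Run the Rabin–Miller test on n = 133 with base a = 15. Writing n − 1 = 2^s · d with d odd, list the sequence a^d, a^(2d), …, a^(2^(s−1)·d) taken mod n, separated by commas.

n − 1 = 132 = 2^2 · 33, so s = 2 and d = 33.
x_0 = 15^33 mod 133 = 8.
x_1 = 8^2 mod 133 = 64.

8, 64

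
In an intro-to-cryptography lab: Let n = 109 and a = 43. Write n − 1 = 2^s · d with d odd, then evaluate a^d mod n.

n − 1 = 108 = 2^2 · 27, so s = 2 and d = 27.
By repeated squaring, 43^27 ≡ 108 (mod 109).

108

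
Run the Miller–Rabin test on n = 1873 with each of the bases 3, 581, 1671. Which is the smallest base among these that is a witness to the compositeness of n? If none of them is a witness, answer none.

n − 1 = 1872 = 2^4 · 117, so s = 4 and d = 117.
Base 3: x_0 = 3^117 mod 1873 = 1654. x_0 is neither 1 nor 1872, so continue squaring. x_1 = 1654^2 mod 1873 = 1136. x_2 = 1136^2 mod 1873 = 1872. x_2 ≡ −1, so 3 is not a witness.
Base 581: x_0 = 581^117 mod 1873 = 377. x_0 is neither 1 nor 1872, so continue squaring. x_1 = 377^2 mod 1873 = 1654. x_2 = 1654^2 mod 1873 = 1136. x_3 = 1136^2 mod 1873 = 1872. x_3 ≡ −1, so 581 is not a witness.
Base 1671: x_0 = 1671^117 mod 1873 = 151. x_0 is neither 1 nor 1872, so continue squaring. x_1 = 151^2 mod 1873 = 325. x_2 = 325^2 mod 1873 = 737. x_3 = 737^2 mod 1873 = 1872. x_3 ≡ −1, so 1671 is not a witness.
No listed base is a witness for 1873.

none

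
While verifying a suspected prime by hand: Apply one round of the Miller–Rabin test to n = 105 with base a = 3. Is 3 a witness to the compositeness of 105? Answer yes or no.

n − 1 = 104 = 2^3 · 13, so s = 3 and d = 13.
x_0 = 3^13 mod 105 = 3.
x_0 is neither 1 nor 104, so continue squaring.
x_1 = 3^2 mod 105 = 9.
x_2 = 9^2 mod 105 = 81.
Reached i = s−1 = 2 without hitting −1: 3 is a Miller–Rabin witness and 105 is composite.

yes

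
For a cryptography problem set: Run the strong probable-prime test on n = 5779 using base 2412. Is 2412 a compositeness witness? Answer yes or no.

n − 1 = 5778 = 2^1 · 2889, so s = 1 and d = 2889.
By repeated squaring, 2412^2889 ≡ 5778 (mod 5779).
x_0 = 2412^2889 mod 5779 = 5778.
x_0 = 5778 ≡ −1, so 2412 is not a witness.

no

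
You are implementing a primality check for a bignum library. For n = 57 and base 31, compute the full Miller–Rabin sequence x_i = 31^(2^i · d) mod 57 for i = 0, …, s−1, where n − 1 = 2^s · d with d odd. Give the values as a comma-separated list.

n − 1 = 56 = 2^3 · 7, so s = 3 and d = 7.
x_0 = 31^7 mod 57 = 31.
x_1 = 31^2 mod 57 = 49.
x_2 = 49^2 mod 57 = 7.

31, 49, 7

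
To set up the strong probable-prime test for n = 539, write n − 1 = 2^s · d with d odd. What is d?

Halving: 538 → 269; 269 is odd.
So 538 = 2^1 · 269.

269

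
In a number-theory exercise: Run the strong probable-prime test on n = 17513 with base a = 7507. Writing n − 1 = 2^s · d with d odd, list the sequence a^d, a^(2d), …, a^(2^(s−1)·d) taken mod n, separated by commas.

2253, 14752, 4966

n − 1 = 17512 = 2^3 · 2189, so s = 3 and d = 2189.
x_0 = 7507^2189 mod 17513 = 2253.
x_1 = 2253^2 mod 17513 = 14752.
x_2 = 14752^2 mod 17513 = 4966.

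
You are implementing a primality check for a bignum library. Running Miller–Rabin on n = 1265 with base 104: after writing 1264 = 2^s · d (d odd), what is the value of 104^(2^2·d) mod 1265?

951

n − 1 = 1264 = 2^4 · 79, so s = 4 and d = 79.
x_0 = 104^79 mod 1265 = 834.
x_1 = 834^2 mod 1265 = 1071.
x_2 = 1071^2 mod 1265 = 951.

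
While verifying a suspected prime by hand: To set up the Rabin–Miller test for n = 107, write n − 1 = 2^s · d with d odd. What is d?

53

Halving: 106 → 53; 53 is odd.
So 106 = 2^1 · 53.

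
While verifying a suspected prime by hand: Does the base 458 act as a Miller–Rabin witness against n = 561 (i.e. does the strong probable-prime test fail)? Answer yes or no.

n − 1 = 560 = 2^4 · 35, so s = 4 and d = 35.
Repeated squaring mod 561: 458^1 ≡ 458, 458^2 ≡ 511, 458^4 ≡ 256, 458^8 ≡ 460, 458^16 ≡ 103, 458^32 ≡ 511.
35 = 32 + 2 + 1, so 458^35 ≡ 511·511·458 ≡ 560 (mod 561).
x_0 = 458^35 mod 561 = 560.
x_0 = 560 ≡ −1, so 458 is not a witness.

no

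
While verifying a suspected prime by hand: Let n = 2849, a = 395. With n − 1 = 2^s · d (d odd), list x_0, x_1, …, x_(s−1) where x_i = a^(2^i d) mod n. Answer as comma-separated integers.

n − 1 = 2848 = 2^5 · 89, so s = 5 and d = 89.
x_0 = 395^89 mod 2849 = 1594.
x_1 = 1594^2 mod 2849 = 2377.
x_2 = 2377^2 mod 2849 = 562.
x_3 = 562^2 mod 2849 = 2454.
x_4 = 2454^2 mod 2849 = 2179.

1594, 2377, 562, 2454, 2179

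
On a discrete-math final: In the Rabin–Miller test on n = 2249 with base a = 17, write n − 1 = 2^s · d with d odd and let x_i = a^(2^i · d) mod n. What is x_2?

n − 1 = 2248 = 2^3 · 281, so s = 3 and d = 281.
x_0 = 17^281 mod 2249 = 1531.
x_1 = 1531^2 mod 2249 = 503.
x_2 = 503^2 mod 2249 = 1121.

1121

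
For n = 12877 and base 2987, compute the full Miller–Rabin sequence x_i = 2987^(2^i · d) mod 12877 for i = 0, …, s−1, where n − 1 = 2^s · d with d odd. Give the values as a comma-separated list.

n − 1 = 12876 = 2^2 · 3219, so s = 2 and d = 3219.
x_0 = 2987^3219 mod 12877 = 8254.
x_1 = 8254^2 mod 12877 = 9186.

8254, 9186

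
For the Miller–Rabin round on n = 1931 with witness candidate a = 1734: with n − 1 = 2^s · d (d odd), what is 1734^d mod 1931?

n − 1 = 1930 = 2^1 · 965, so s = 1 and d = 965.
By repeated squaring, 1734^965 ≡ 1930 (mod 1931).

1930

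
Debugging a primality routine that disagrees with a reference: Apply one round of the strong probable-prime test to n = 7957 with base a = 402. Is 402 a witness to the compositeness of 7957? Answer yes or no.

n − 1 = 7956 = 2^2 · 1989, so s = 2 and d = 1989.
Repeated squaring mod 7957: 402^1 ≡ 402, 402^2 ≡ 2464, 402^4 ≡ 105, 402^8 ≡ 3068, 402^16 ≡ 7450, 402^32 ≡ 2425, 402^64 ≡ 402, 402^128 ≡ 2464, 402^256 ≡ 105, 402^512 ≡ 3068, 402^1024 ≡ 7450.
1989 = 1024 + 512 + 256 + 128 + 64 + 4 + 1, so 402^1989 ≡ 7450·3068·105·2464·402·105·402 ≡ 1 (mod 7957).
x_0 = 402^1989 mod 7957 = 1.
x_0 = 1, so 402 is not a witness.

no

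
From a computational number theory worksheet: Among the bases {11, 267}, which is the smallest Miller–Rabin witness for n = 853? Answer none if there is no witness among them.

none

n − 1 = 852 = 2^2 · 213, so s = 2 and d = 213.
Base 11: x_0 = 11^213 mod 853 = 520. x_0 is neither 1 nor 852, so continue squaring. x_1 = 520^2 mod 853 = 852. x_1 ≡ −1, so 11 is not a witness.
Base 267: x_0 = 267^213 mod 853 = 520. x_0 is neither 1 nor 852, so continue squaring. x_1 = 520^2 mod 853 = 852. x_1 ≡ −1, so 267 is not a witness.
No listed base is a witness for 853.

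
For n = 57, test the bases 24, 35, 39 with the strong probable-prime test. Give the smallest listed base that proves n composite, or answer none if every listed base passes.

24

n − 1 = 56 = 2^3 · 7, so s = 3 and d = 7.
Base 24: x_0 = 24^7 mod 57 = 54. x_0 is neither 1 nor 56, so continue squaring. x_1 = 54^2 mod 57 = 9. x_2 = 9^2 mod 57 = 24. Reached i = s−1 = 2 without hitting −1: 24 is a Miller–Rabin witness and 57 is composite.
Base 35: x_0 = 35^7 mod 57 = 17. x_0 is neither 1 nor 56, so continue squaring. x_1 = 17^2 mod 57 = 4. x_2 = 4^2 mod 57 = 16. Reached i = s−1 = 2 without hitting −1: 35 is a Miller–Rabin witness and 57 is composite.
Base 39: x_0 = 39^7 mod 57 = 39. x_0 is neither 1 nor 56, so continue squaring. x_1 = 39^2 mod 57 = 39. x_2 = 39^2 mod 57 = 39. Reached i = s−1 = 2 without hitting −1: 39 is a Miller–Rabin witness and 57 is composite.
The smallest witness among the given bases is 24.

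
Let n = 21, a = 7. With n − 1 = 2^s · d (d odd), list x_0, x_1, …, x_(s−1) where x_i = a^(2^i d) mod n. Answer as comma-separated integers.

7, 7

n − 1 = 20 = 2^2 · 5, so s = 2 and d = 5.
x_0 = 7^5 mod 21 = 7.
x_1 = 7^2 mod 21 = 7.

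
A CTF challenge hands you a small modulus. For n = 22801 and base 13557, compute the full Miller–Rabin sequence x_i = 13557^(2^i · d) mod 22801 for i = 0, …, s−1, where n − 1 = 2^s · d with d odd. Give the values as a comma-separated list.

n − 1 = 22800 = 2^4 · 1425, so s = 4 and d = 1425.
x_0 = 13557^1425 mod 22801 = 3021.
x_1 = 3021^2 mod 22801 = 6041.
x_2 = 6041^2 mod 22801 = 12081.
x_3 = 12081^2 mod 22801 = 1360.

3021, 6041, 12081, 1360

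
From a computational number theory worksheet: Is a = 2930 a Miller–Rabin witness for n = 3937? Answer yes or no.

n − 1 = 3936 = 2^5 · 123, so s = 5 and d = 123.
x_0 = 2930^123 mod 3937 = 3352.
x_0 is neither 1 nor 3936, so continue squaring.
x_1 = 3352^2 mod 3937 = 3643.
x_2 = 3643^2 mod 3937 = 3759.
x_3 = 3759^2 mod 3937 = 188.
x_4 = 188^2 mod 3937 = 3848.
Reached i = s−1 = 4 without hitting −1: 2930 is a Miller–Rabin witness and 3937 is composite.

yes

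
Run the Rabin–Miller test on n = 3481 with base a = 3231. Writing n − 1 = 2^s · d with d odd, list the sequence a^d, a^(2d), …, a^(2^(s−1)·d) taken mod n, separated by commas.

3128, 2774, 2066

n − 1 = 3480 = 2^3 · 435, so s = 3 and d = 435.
x_0 = 3231^435 mod 3481 = 3128.
x_1 = 3128^2 mod 3481 = 2774.
x_2 = 2774^2 mod 3481 = 2066.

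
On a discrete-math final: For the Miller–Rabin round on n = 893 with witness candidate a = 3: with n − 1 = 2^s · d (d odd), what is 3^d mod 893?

173

n − 1 = 892 = 2^2 · 223, so s = 2 and d = 223.
Repeated squaring mod 893: 3^1 ≡ 3, 3^2 ≡ 9, 3^4 ≡ 81, 3^8 ≡ 310, 3^16 ≡ 549, 3^32 ≡ 460, 3^64 ≡ 852, 3^128 ≡ 788.
223 = 128 + 64 + 16 + 8 + 4 + 2 + 1, so 3^223 ≡ 788·852·549·310·81·9·3 ≡ 173 (mod 893).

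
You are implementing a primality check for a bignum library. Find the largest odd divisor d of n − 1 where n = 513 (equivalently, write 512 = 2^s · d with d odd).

Halving: 512 → 256 → 128 → 64 → 32 → 16 → 8 → 4 → 2 → 1; 1 is odd.
So 512 = 2^9 · 1.

1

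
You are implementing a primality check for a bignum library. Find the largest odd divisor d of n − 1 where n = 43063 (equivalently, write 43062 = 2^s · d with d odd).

21531

Halving: 43062 → 21531; 21531 is odd.
So 43062 = 2^1 · 21531.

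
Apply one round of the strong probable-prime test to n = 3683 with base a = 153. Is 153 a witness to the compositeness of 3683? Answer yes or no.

n − 1 = 3682 = 2^1 · 1841, so s = 1 and d = 1841.
x_0 = 153^1841 mod 3683 = 2100.
x_0 ∉ {1, 3682} and s = 1, so 153 is a Miller–Rabin witness and 3683 is composite.

yes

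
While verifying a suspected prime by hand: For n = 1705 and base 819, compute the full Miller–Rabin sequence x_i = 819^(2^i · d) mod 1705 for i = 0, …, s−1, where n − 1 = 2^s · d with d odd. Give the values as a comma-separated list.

n − 1 = 1704 = 2^3 · 213, so s = 3 and d = 213.
x_0 = 819^213 mod 1705 = 554.
x_1 = 554^2 mod 1705 = 16.
x_2 = 16^2 mod 1705 = 256.

554, 16, 256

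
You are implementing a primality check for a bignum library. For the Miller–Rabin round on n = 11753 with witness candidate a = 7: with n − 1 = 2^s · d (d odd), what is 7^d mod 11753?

n − 1 = 11752 = 2^3 · 1469, so s = 3 and d = 1469.
7^1469 mod 11753 = 7609.

7609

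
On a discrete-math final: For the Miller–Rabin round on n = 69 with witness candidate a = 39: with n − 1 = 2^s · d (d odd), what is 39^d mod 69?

n − 1 = 68 = 2^2 · 17, so s = 2 and d = 17.
Repeated squaring mod 69: 39^1 ≡ 39, 39^2 ≡ 3, 39^4 ≡ 9, 39^8 ≡ 12, 39^16 ≡ 6.
17 = 16 + 1, so 39^17 ≡ 6·39 ≡ 27 (mod 69).

27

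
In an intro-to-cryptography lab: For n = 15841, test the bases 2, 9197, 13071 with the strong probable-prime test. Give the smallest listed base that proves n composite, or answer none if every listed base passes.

none

n − 1 = 15840 = 2^5 · 495, so s = 5 and d = 495.
Base 2: x_0 = 2^495 mod 15841 = 1. x_0 = 1, so 2 is not a witness.
Base 9197: x_0 = 9197^495 mod 15841 = 15840. x_0 = 15840 ≡ −1, so 9197 is not a witness.
Base 13071: x_0 = 13071^495 mod 15841 = 1. x_0 = 1, so 13071 is not a witness.
No listed base is a witness for 15841.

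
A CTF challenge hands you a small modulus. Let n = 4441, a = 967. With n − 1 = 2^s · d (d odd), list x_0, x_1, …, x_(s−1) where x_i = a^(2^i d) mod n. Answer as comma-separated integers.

n − 1 = 4440 = 2^3 · 555, so s = 3 and d = 555.
x_0 = 967^555 mod 4441 = 1.
x_1 = 1^2 mod 4441 = 1.
x_2 = 1^2 mod 4441 = 1.

1, 1, 1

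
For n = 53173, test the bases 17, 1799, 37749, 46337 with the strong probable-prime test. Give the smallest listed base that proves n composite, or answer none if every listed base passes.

n − 1 = 53172 = 2^2 · 13293, so s = 2 and d = 13293.
Base 17: x_0 = 17^13293 mod 53173 = 37491. x_0 is neither 1 nor 53172, so continue squaring. x_1 = 37491^2 mod 53173 = 53172. x_1 ≡ −1, so 17 is not a witness.
Base 1799: x_0 = 1799^13293 mod 53173 = 53172. x_0 = 53172 ≡ −1, so 1799 is not a witness.
Base 37749: x_0 = 37749^13293 mod 53173 = 37491. x_0 is neither 1 nor 53172, so continue squaring. x_1 = 37491^2 mod 53173 = 53172. x_1 ≡ −1, so 37749 is not a witness.
Base 46337: x_0 = 46337^13293 mod 53173 = 1. x_0 = 1, so 46337 is not a witness.
No listed base is a witness for 53173.

none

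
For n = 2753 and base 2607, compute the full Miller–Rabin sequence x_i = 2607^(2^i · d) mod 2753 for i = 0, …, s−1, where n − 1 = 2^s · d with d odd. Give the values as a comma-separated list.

n − 1 = 2752 = 2^6 · 43, so s = 6 and d = 43.
x_0 = 2607^43 mod 2753 = 2265.
x_1 = 2265^2 mod 2753 = 1386.
x_2 = 1386^2 mod 2753 = 2155.
x_3 = 2155^2 mod 2753 = 2467.
x_4 = 2467^2 mod 2753 = 1959.
x_5 = 1959^2 mod 2753 = 2752.

2265, 1386, 2155, 2467, 1959, 2752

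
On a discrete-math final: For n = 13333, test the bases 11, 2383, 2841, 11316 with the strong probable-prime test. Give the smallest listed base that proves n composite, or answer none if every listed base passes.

n − 1 = 13332 = 2^2 · 3333, so s = 2 and d = 3333.
Base 11: x_0 = 11^3333 mod 13333 = 13332. x_0 = 13332 ≡ −1, so 11 is not a witness.
Base 2383: x_0 = 2383^3333 mod 13333 = 13332. x_0 = 13332 ≡ −1, so 2383 is not a witness.
Base 2841: x_0 = 2841^3333 mod 13333 = 13332. x_0 = 13332 ≡ −1, so 2841 is not a witness.
Base 11316: x_0 = 11316^3333 mod 13333 = 1. x_0 = 1, so 11316 is not a witness.
No listed base is a witness for 13333.

none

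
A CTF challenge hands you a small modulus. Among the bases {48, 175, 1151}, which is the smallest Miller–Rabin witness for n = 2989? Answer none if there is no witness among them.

n − 1 = 2988 = 2^2 · 747, so s = 2 and d = 747.
Base 48: x_0 = 48^747 mod 2989 = 2988. x_0 = 2988 ≡ −1, so 48 is not a witness.
Base 175: x_0 = 175^747 mod 2989 = 882. x_0 is neither 1 nor 2988, so continue squaring. x_1 = 882^2 mod 2989 = 784. Reached i = s−1 = 1 without hitting −1: 175 is a Miller–Rabin witness and 2989 is composite.
Base 1151: x_0 = 1151^747 mod 2989 = 272. x_0 is neither 1 nor 2988, so continue squaring. x_1 = 272^2 mod 2989 = 2248. Reached i = s−1 = 1 without hitting −1: 1151 is a Miller–Rabin witness and 2989 is composite.
The smallest witness among the given bases is 175.

175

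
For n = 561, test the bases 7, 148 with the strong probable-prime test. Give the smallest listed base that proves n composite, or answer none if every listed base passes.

7

n − 1 = 560 = 2^4 · 35, so s = 4 and d = 35.
Base 7: x_0 = 7^35 mod 561 = 241. x_0 is neither 1 nor 560, so continue squaring. x_1 = 241^2 mod 561 = 298. x_2 = 298^2 mod 561 = 166. x_3 = 166^2 mod 561 = 67. Reached i = s−1 = 3 without hitting −1: 7 is a Miller–Rabin witness and 561 is composite.
Base 148: x_0 = 148^35 mod 561 = 232. x_0 is neither 1 nor 560, so continue squaring. x_1 = 232^2 mod 561 = 529. x_2 = 529^2 mod 561 = 463. x_3 = 463^2 mod 561 = 67. Reached i = s−1 = 3 without hitting −1: 148 is a Miller–Rabin witness and 561 is composite.
The smallest witness among the given bases is 7.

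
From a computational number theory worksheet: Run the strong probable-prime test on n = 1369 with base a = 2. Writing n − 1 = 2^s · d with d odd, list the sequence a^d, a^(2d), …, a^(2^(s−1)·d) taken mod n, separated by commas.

n − 1 = 1368 = 2^3 · 171, so s = 3 and d = 171.
x_0 = 2^171 mod 1369 = 487.
x_1 = 487^2 mod 1369 = 332.
x_2 = 332^2 mod 1369 = 704.

487, 332, 704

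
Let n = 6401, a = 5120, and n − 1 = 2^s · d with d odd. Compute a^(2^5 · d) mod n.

3393

n − 1 = 6400 = 2^8 · 25, so s = 8 and d = 25.
x_0 = 5120^25 mod 6401 = 2641.
x_1 = 2641^2 mod 6401 = 4192.
x_2 = 4192^2 mod 6401 = 2119.
x_3 = 2119^2 mod 6401 = 3060.
x_4 = 3060^2 mod 6401 = 5338.
x_5 = 5338^2 mod 6401 = 3393.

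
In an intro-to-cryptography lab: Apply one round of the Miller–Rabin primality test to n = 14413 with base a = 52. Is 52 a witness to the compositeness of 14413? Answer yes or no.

n − 1 = 14412 = 2^2 · 3603, so s = 2 and d = 3603.
x_0 = 52^3603 mod 14413 = 9218.
x_0 is neither 1 nor 14412, so continue squaring.
x_1 = 9218^2 mod 14413 = 6889.
Reached i = s−1 = 1 without hitting −1: 52 is a Miller–Rabin witness and 14413 is composite.

yes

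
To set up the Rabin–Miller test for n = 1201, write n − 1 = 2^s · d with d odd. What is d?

75

Halving: 1200 → 600 → 300 → 150 → 75; 75 is odd.
So 1200 = 2^4 · 75.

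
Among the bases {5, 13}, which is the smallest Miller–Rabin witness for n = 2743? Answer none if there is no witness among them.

n − 1 = 2742 = 2^1 · 1371, so s = 1 and d = 1371.
Base 5: x_0 = 5^1371 mod 2743 = 2543. x_0 ∉ {1, 2742} and s = 1, so 5 is a Miller–Rabin witness and 2743 is composite.
Base 13: x_0 = 13^1371 mod 2743 = 1872. x_0 ∉ {1, 2742} and s = 1, so 13 is a Miller–Rabin witness and 2743 is composite.
The smallest witness among the given bases is 5.

5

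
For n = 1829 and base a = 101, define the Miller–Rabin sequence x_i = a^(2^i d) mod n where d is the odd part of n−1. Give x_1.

n − 1 = 1828 = 2^2 · 457, so s = 2 and d = 457.
x_0 = 101^457 mod 1829 = 746.
x_1 = 746^2 mod 1829 = 500.

500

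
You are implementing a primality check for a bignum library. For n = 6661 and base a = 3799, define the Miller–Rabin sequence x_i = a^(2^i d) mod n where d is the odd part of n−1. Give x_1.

n − 1 = 6660 = 2^2 · 1665, so s = 2 and d = 1665.
Repeated squaring mod 6661: 3799^1 ≡ 3799, 3799^2 ≡ 4675, 3799^4 ≡ 884, 3799^8 ≡ 2119, 3799^16 ≡ 647, 3799^32 ≡ 5627, 3799^64 ≡ 3396, 3799^128 ≡ 2625, 3799^256 ≡ 3151, 3799^512 ≡ 3911, 3799^1024 ≡ 2265.
1665 = 1024 + 512 + 128 + 1, so 3799^1665 ≡ 2265·3911·2625·3799 ≡ 6003 (mod 6661).
x_0 = 6003.
x_1 = 6003^2 mod 6661 = 6660.

6660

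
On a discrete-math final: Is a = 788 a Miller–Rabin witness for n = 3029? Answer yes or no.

n − 1 = 3028 = 2^2 · 757, so s = 2 and d = 757.
x_0 = 788^757 mod 3029 = 788.
x_0 is neither 1 nor 3028, so continue squaring.
x_1 = 788^2 mod 3029 = 3028.
x_1 ≡ −1, so 788 is not a witness.

no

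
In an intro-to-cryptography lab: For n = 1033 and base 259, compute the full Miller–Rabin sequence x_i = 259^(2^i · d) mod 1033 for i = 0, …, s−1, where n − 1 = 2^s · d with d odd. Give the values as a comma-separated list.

355, 1032, 1

n − 1 = 1032 = 2^3 · 129, so s = 3 and d = 129.
x_0 = 259^129 mod 1033 = 355.
x_1 = 355^2 mod 1033 = 1032.
x_2 = 1032^2 mod 1033 = 1.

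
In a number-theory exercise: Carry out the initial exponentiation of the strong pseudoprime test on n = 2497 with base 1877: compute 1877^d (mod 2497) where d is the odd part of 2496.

140

n − 1 = 2496 = 2^6 · 39, so s = 6 and d = 39.
1877^39 mod 2497 = 140.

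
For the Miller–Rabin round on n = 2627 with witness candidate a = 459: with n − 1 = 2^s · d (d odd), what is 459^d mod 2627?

883

n − 1 = 2626 = 2^1 · 1313, so s = 1 and d = 1313.
By repeated squaring, 459^1313 ≡ 883 (mod 2627).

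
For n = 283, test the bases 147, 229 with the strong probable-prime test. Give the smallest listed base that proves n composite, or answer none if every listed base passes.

none

n − 1 = 282 = 2^1 · 141, so s = 1 and d = 141.
Base 147: x_0 = 147^141 mod 283 = 282. x_0 = 282 ≡ −1, so 147 is not a witness.
Base 229: x_0 = 229^141 mod 283 = 282. x_0 = 282 ≡ −1, so 229 is not a witness.
No listed base is a witness for 283.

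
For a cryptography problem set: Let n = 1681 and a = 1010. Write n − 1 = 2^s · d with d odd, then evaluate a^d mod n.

1449

n − 1 = 1680 = 2^4 · 105, so s = 4 and d = 105.
1010^105 mod 1681 = 1449.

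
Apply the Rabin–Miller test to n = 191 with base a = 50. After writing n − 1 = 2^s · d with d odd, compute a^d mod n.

n − 1 = 190 = 2^1 · 95, so s = 1 and d = 95.
50^95 mod 191 = 1.

1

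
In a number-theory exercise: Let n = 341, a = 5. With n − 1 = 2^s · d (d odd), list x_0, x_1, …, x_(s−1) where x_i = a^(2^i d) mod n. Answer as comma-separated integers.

67, 56

n − 1 = 340 = 2^2 · 85, so s = 2 and d = 85.
x_0 = 5^85 mod 341 = 67.
x_1 = 67^2 mod 341 = 56.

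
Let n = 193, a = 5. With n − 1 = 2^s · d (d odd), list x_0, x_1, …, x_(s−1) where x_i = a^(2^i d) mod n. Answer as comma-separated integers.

n − 1 = 192 = 2^6 · 3, so s = 6 and d = 3.
x_0 = 5^3 mod 193 = 125.
x_1 = 125^2 mod 193 = 185.
x_2 = 185^2 mod 193 = 64.
x_3 = 64^2 mod 193 = 43.
x_4 = 43^2 mod 193 = 112.
x_5 = 112^2 mod 193 = 192.

125, 185, 64, 43, 112, 192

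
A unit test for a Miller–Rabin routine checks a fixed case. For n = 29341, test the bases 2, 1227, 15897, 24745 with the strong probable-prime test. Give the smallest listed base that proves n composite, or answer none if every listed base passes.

n − 1 = 29340 = 2^2 · 7335, so s = 2 and d = 7335.
Base 2: x_0 = 2^7335 mod 29341 = 26424. x_0 is neither 1 nor 29340, so continue squaring. x_1 = 26424^2 mod 29341 = 29340. x_1 ≡ −1, so 2 is not a witness.
Base 1227: x_0 = 1227^7335 mod 29341 = 18494. x_0 is neither 1 nor 29340, so continue squaring. x_1 = 18494^2 mod 29341 = 29340. x_1 ≡ −1, so 1227 is not a witness.
Base 15897: x_0 = 15897^7335 mod 29341 = 10847. x_0 is neither 1 nor 29340, so continue squaring. x_1 = 10847^2 mod 29341 = 29340. x_1 ≡ −1, so 15897 is not a witness.
Base 24745: x_0 = 24745^7335 mod 29341 = 26424. x_0 is neither 1 nor 29340, so continue squaring. x_1 = 26424^2 mod 29341 = 29340. x_1 ≡ −1, so 24745 is not a witness.
No listed base is a witness for 29341.

none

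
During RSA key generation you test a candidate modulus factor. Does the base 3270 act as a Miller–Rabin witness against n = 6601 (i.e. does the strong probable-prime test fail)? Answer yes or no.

yes

n − 1 = 6600 = 2^3 · 825, so s = 3 and d = 825.
x_0 = 3270^825 mod 6601 = 4509.
x_0 is neither 1 nor 6600, so continue squaring.
x_1 = 4509^2 mod 6601 = 1.
x_1 = 1 but x_0 ≠ ±1, a nontrivial square root of 1 — 3270 is a witness and 6601 is composite.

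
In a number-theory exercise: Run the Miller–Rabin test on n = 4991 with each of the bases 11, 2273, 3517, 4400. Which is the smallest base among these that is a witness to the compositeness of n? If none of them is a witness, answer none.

11

n − 1 = 4990 = 2^1 · 2495, so s = 1 and d = 2495.
Base 11: x_0 = 11^2495 mod 4991 = 2641. x_0 ∉ {1, 4990} and s = 1, so 11 is a Miller–Rabin witness and 4991 is composite.
Base 2273: x_0 = 2273^2495 mod 4991 = 2908. x_0 ∉ {1, 4990} and s = 1, so 2273 is a Miller–Rabin witness and 4991 is composite.
Base 3517: x_0 = 3517^2495 mod 4991 = 3260. x_0 ∉ {1, 4990} and s = 1, so 3517 is a Miller–Rabin witness and 4991 is composite.
Base 4400: x_0 = 4400^2495 mod 4991 = 2200. x_0 ∉ {1, 4990} and s = 1, so 4400 is a Miller–Rabin witness and 4991 is composite.
The smallest witness among the given bases is 11.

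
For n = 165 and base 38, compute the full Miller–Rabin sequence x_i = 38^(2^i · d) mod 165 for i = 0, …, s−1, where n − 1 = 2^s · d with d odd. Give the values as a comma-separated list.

n − 1 = 164 = 2^2 · 41, so s = 2 and d = 41.
x_0 = 38^41 mod 165 = 38.
x_1 = 38^2 mod 165 = 124.

38, 124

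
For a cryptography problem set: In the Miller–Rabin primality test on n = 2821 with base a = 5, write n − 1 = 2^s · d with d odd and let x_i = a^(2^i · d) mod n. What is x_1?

n − 1 = 2820 = 2^2 · 705, so s = 2 and d = 705.
x_0 = 5^705 mod 2821 = 993.
x_1 = 993^2 mod 2821 = 1520.

1520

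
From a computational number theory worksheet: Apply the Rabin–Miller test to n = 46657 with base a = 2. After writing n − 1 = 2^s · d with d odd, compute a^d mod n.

512

n − 1 = 46656 = 2^6 · 729, so s = 6 and d = 729.
By repeated squaring, 2^729 ≡ 512 (mod 46657).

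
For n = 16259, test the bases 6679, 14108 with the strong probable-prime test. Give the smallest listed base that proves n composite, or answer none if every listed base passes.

6679

n − 1 = 16258 = 2^1 · 8129, so s = 1 and d = 8129.
Base 6679: x_0 = 6679^8129 mod 16259 = 13192. x_0 ∉ {1, 16258} and s = 1, so 6679 is a Miller–Rabin witness and 16259 is composite.
Base 14108: x_0 = 14108^8129 mod 16259 = 14229. x_0 ∉ {1, 16258} and s = 1, so 14108 is a Miller–Rabin witness and 16259 is composite.
The smallest witness among the given bases is 6679.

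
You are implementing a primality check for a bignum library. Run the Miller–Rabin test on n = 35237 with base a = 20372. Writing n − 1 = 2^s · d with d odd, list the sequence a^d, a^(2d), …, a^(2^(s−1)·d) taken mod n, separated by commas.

28680, 5109

n − 1 = 35236 = 2^2 · 8809, so s = 2 and d = 8809.
x_0 = 20372^8809 mod 35237 = 28680.
x_1 = 28680^2 mod 35237 = 5109.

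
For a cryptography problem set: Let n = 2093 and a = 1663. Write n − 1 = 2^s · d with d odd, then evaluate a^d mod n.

571

n − 1 = 2092 = 2^2 · 523, so s = 2 and d = 523.
By repeated squaring, 1663^523 ≡ 571 (mod 2093).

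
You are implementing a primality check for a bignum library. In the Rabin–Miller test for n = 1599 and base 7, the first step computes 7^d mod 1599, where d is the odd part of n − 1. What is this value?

1072

n − 1 = 1598 = 2^1 · 799, so s = 1 and d = 799.
Repeated squaring mod 1599: 7^1 ≡ 7, 7^2 ≡ 49, 7^4 ≡ 802, 7^8 ≡ 406, 7^16 ≡ 139, 7^32 ≡ 133, 7^64 ≡ 100, 7^128 ≡ 406, 7^256 ≡ 139, 7^512 ≡ 133.
799 = 512 + 256 + 16 + 8 + 4 + 2 + 1, so 7^799 ≡ 133·139·139·406·802·49·7 ≡ 1072 (mod 1599).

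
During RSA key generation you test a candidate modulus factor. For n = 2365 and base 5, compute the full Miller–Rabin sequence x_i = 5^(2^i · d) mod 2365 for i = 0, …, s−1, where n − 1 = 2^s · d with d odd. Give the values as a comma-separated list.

555, 575

n − 1 = 2364 = 2^2 · 591, so s = 2 and d = 591.
x_0 = 5^591 mod 2365 = 555.
x_1 = 555^2 mod 2365 = 575.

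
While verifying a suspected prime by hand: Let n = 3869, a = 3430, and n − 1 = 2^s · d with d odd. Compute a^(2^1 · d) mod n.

293

n − 1 = 3868 = 2^2 · 967, so s = 2 and d = 967.
x_0 = 3430^967 mod 3869 = 1970.
x_1 = 1970^2 mod 3869 = 293.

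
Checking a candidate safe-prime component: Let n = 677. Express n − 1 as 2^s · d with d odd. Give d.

169

Halving: 676 → 338 → 169; 169 is odd.
So 676 = 2^2 · 169.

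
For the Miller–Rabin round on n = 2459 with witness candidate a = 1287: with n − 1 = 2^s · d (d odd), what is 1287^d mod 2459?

n − 1 = 2458 = 2^1 · 1229, so s = 1 and d = 1229.
Repeated squaring mod 2459: 1287^1 ≡ 1287, 1287^2 ≡ 1462, 1287^4 ≡ 573, 1287^8 ≡ 1282, 1287^16 ≡ 912, 1287^32 ≡ 602, 1287^64 ≡ 931, 1287^128 ≡ 1193, 1287^256 ≡ 1947, 1287^512 ≡ 1490, 1287^1024 ≡ 2082.
1229 = 1024 + 128 + 64 + 8 + 4 + 1, so 1287^1229 ≡ 2082·1193·931·1282·573·1287 ≡ 2458 (mod 2459).

2458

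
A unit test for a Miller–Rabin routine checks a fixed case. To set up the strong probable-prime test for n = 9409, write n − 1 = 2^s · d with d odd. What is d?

147

Halving: 9408 → 4704 → 2352 → 1176 → 588 → 294 → 147; 147 is odd.
So 9408 = 2^6 · 147.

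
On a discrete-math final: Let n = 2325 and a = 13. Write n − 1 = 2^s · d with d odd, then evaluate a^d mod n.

313

n − 1 = 2324 = 2^2 · 581, so s = 2 and d = 581.
Repeated squaring mod 2325: 13^1 ≡ 13, 13^2 ≡ 169, 13^4 ≡ 661, 13^8 ≡ 2146, 13^16 ≡ 1816, 13^32 ≡ 1006, 13^64 ≡ 661, 13^128 ≡ 2146, 13^256 ≡ 1816, 13^512 ≡ 1006.
581 = 512 + 64 + 4 + 1, so 13^581 ≡ 1006·661·661·13 ≡ 313 (mod 2325).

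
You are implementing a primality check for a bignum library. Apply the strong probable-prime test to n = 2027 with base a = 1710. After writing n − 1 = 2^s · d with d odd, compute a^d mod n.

1

n − 1 = 2026 = 2^1 · 1013, so s = 1 and d = 1013.
Repeated squaring mod 2027: 1710^1 ≡ 1710, 1710^2 ≡ 1166, 1710^4 ≡ 1466, 1710^8 ≡ 536, 1710^16 ≡ 1489, 1710^32 ≡ 1610, 1710^64 ≡ 1594, 1710^128 ≡ 1005, 1710^256 ≡ 579, 1710^512 ≡ 786.
1013 = 512 + 256 + 128 + 64 + 32 + 16 + 4 + 1, so 1710^1013 ≡ 786·579·1005·1594·1610·1489·1466·1710 ≡ 1 (mod 2027).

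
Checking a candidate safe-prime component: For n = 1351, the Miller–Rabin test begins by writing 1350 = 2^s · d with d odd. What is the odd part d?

675

Halving: 1350 → 675; 675 is odd.
So 1350 = 2^1 · 675.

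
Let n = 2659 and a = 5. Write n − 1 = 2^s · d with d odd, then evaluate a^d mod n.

n − 1 = 2658 = 2^1 · 1329, so s = 1 and d = 1329.
5^1329 mod 2659 = 1.

1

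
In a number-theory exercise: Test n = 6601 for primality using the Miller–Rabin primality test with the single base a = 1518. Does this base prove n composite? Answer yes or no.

yes

n − 1 = 6600 = 2^3 · 825, so s = 3 and d = 825.
Repeated squaring mod 6601: 1518^1 ≡ 1518, 1518^2 ≡ 575, 1518^4 ≡ 575, 1518^8 ≡ 575, 1518^16 ≡ 575, 1518^32 ≡ 575, 1518^64 ≡ 575, 1518^128 ≡ 575, 1518^256 ≡ 575, 1518^512 ≡ 575.
825 = 512 + 256 + 32 + 16 + 8 + 1, so 1518^825 ≡ 575·575·575·575·575·1518 ≡ 1518 (mod 6601).
x_0 = 1518^825 mod 6601 = 1518.
x_0 is neither 1 nor 6600, so continue squaring.
x_1 = 1518^2 mod 6601 = 575.
x_2 = 575^2 mod 6601 = 575.
Reached i = s−1 = 2 without hitting −1: 1518 is a Miller–Rabin witness and 6601 is composite.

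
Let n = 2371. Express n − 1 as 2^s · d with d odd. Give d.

Halving: 2370 → 1185; 1185 is odd.
So 2370 = 2^1 · 1185.

1185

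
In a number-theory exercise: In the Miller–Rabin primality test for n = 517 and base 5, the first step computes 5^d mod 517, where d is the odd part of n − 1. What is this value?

20

n − 1 = 516 = 2^2 · 129, so s = 2 and d = 129.
Repeated squaring mod 517: 5^1 ≡ 5, 5^2 ≡ 25, 5^4 ≡ 108, 5^8 ≡ 290, 5^16 ≡ 346, 5^32 ≡ 289, 5^64 ≡ 284, 5^128 ≡ 4.
129 = 128 + 1, so 5^129 ≡ 4·5 ≡ 20 (mod 517).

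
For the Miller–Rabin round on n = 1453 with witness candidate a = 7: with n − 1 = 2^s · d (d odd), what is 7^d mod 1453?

1

n − 1 = 1452 = 2^2 · 363, so s = 2 and d = 363.
Repeated squaring mod 1453: 7^1 ≡ 7, 7^2 ≡ 49, 7^4 ≡ 948, 7^8 ≡ 750, 7^16 ≡ 189, 7^32 ≡ 849, 7^64 ≡ 113, 7^128 ≡ 1145, 7^256 ≡ 419.
363 = 256 + 64 + 32 + 8 + 2 + 1, so 7^363 ≡ 419·113·849·750·49·7 ≡ 1 (mod 1453).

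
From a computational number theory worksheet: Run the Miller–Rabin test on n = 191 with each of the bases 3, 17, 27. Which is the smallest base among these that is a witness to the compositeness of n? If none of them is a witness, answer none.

none

n − 1 = 190 = 2^1 · 95, so s = 1 and d = 95.
Base 3: x_0 = 3^95 mod 191 = 1. x_0 = 1, so 3 is not a witness.
Base 17: x_0 = 17^95 mod 191 = 1. x_0 = 1, so 17 is not a witness.
Base 27: x_0 = 27^95 mod 191 = 1. x_0 = 1, so 27 is not a witness.
No listed base is a witness for 191.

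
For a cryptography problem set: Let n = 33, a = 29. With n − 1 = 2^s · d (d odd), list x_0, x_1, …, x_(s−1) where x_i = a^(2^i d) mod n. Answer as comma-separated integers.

29, 16, 25, 31, 4

n − 1 = 32 = 2^5 · 1, so s = 5 and d = 1.
x_0 = 29^1 mod 33 = 29.
x_1 = 29^2 mod 33 = 16.
x_2 = 16^2 mod 33 = 25.
x_3 = 25^2 mod 33 = 31.
x_4 = 31^2 mod 33 = 4.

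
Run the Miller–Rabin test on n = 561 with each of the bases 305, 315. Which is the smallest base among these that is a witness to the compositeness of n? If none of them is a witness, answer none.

315

n − 1 = 560 = 2^4 · 35, so s = 4 and d = 35.
Base 305: x_0 = 305^35 mod 561 = 560. x_0 = 560 ≡ −1, so 305 is not a witness.
Base 315: x_0 = 315^35 mod 561 = 219. x_0 is neither 1 nor 560, so continue squaring. x_1 = 219^2 mod 561 = 276. x_2 = 276^2 mod 561 = 441. x_3 = 441^2 mod 561 = 375. Reached i = s−1 = 3 without hitting −1: 315 is a Miller–Rabin witness and 561 is composite.
The smallest witness among the given bases is 315.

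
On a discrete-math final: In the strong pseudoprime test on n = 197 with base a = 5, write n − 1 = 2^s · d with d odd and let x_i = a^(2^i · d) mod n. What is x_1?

n − 1 = 196 = 2^2 · 49, so s = 2 and d = 49.
By repeated squaring, 5^49 ≡ 183 (mod 197).
x_0 = 183.
x_1 = 183^2 mod 197 = 196.

196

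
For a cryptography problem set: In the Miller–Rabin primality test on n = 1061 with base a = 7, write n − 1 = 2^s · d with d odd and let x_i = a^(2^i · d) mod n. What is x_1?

1

n − 1 = 1060 = 2^2 · 265, so s = 2 and d = 265.
x_0 = 7^265 mod 1061 = 1.
x_1 = 1^2 mod 1061 = 1.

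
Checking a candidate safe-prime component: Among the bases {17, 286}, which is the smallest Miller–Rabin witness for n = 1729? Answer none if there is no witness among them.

17

n − 1 = 1728 = 2^6 · 27, so s = 6 and d = 27.
Base 17: x_0 = 17^27 mod 1729 = 818. x_0 is neither 1 nor 1728, so continue squaring. x_1 = 818^2 mod 1729 = 1. x_1 = 1 but x_0 ≠ ±1, a nontrivial square root of 1 — 17 is a witness and 1729 is composite.
Base 286: x_0 = 286^27 mod 1729 = 286. x_0 is neither 1 nor 1728, so continue squaring. x_1 = 286^2 mod 1729 = 533. x_2 = 533^2 mod 1729 = 533. x_3 = 533^2 mod 1729 = 533. x_4 = 533^2 mod 1729 = 533. x_5 = 533^2 mod 1729 = 533. Reached i = s−1 = 5 without hitting −1: 286 is a Miller–Rabin witness and 1729 is composite.
The smallest witness among the given bases is 17.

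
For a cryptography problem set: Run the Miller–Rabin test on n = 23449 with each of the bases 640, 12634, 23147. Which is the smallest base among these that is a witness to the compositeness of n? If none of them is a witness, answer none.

640

n − 1 = 23448 = 2^3 · 2931, so s = 3 and d = 2931.
Base 640: x_0 = 640^2931 mod 23449 = 10567. x_0 is neither 1 nor 23448, so continue squaring. x_1 = 10567^2 mod 23449 = 20800. x_2 = 20800^2 mod 23449 = 5950. Reached i = s−1 = 2 without hitting −1: 640 is a Miller–Rabin witness and 23449 is composite.
Base 12634: x_0 = 12634^2931 mod 23449 = 3988. x_0 is neither 1 nor 23448, so continue squaring. x_1 = 3988^2 mod 23449 = 5722. x_2 = 5722^2 mod 23449 = 6480. Reached i = s−1 = 2 without hitting −1: 12634 is a Miller–Rabin witness and 23449 is composite.
Base 23147: x_0 = 23147^2931 mod 23449 = 19594. x_0 is neither 1 nor 23448, so continue squaring. x_1 = 19594^2 mod 23449 = 17808. x_2 = 17808^2 mod 23449 = 588. Reached i = s−1 = 2 without hitting −1: 23147 is a Miller–Rabin witness and 23449 is composite.
The smallest witness among the given bases is 640.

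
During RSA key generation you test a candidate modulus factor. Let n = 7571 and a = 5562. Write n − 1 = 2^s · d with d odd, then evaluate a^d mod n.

n − 1 = 7570 = 2^1 · 3785, so s = 1 and d = 3785.
Repeated squaring mod 7571: 5562^1 ≡ 5562, 5562^2 ≡ 738, 5562^4 ≡ 7103, 5562^8 ≡ 7036, 5562^16 ≡ 6098, 5562^32 ≡ 4423, 5562^64 ≡ 7036, 5562^128 ≡ 6098, 5562^256 ≡ 4423, 5562^512 ≡ 7036, 5562^1024 ≡ 6098, 5562^2048 ≡ 4423.
3785 = 2048 + 1024 + 512 + 128 + 64 + 8 + 1, so 5562^3785 ≡ 4423·6098·7036·6098·7036·7036·5562 ≡ 2547 (mod 7571).

2547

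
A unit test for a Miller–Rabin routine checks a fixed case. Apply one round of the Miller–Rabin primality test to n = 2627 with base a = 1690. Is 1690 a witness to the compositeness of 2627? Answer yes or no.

n − 1 = 2626 = 2^1 · 1313, so s = 1 and d = 1313.
x_0 = 1690^1313 mod 2627 = 2297.
x_0 ∉ {1, 2626} and s = 1, so 1690 is a Miller–Rabin witness and 2627 is composite.

yes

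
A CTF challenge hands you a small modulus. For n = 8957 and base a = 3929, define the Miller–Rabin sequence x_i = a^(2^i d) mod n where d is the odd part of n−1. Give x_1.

8628

n − 1 = 8956 = 2^2 · 2239, so s = 2 and d = 2239.
By repeated squaring, 3929^2239 ≡ 5749 (mod 8957).
x_0 = 5749.
x_1 = 5749^2 mod 8957 = 8628.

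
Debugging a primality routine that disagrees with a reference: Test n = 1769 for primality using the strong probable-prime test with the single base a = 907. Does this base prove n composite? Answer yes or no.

yes

n − 1 = 1768 = 2^3 · 221, so s = 3 and d = 221.
Repeated squaring mod 1769: 907^1 ≡ 907, 907^2 ≡ 64, 907^4 ≡ 558, 907^8 ≡ 20, 907^16 ≡ 400, 907^32 ≡ 790, 907^64 ≡ 1412, 907^128 ≡ 81.
221 = 128 + 64 + 16 + 8 + 4 + 1, so 907^221 ≡ 81·1412·400·20·558·907 ≡ 1273 (mod 1769).
x_0 = 907^221 mod 1769 = 1273.
x_0 is neither 1 nor 1768, so continue squaring.
x_1 = 1273^2 mod 1769 = 125.
x_2 = 125^2 mod 1769 = 1473.
Reached i = s−1 = 2 without hitting −1: 907 is a Miller–Rabin witness and 1769 is composite.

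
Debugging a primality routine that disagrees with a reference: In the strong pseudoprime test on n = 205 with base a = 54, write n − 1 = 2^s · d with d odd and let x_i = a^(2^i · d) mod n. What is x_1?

n − 1 = 204 = 2^2 · 51, so s = 2 and d = 51.
By repeated squaring, 54^51 ≡ 199 (mod 205).
x_0 = 199.
x_1 = 199^2 mod 205 = 36.

36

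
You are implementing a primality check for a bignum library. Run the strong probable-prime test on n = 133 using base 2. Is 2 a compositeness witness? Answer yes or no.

n − 1 = 132 = 2^2 · 33, so s = 2 and d = 33.
x_0 = 2^33 mod 133 = 50.
x_0 is neither 1 nor 132, so continue squaring.
x_1 = 50^2 mod 133 = 106.
Reached i = s−1 = 1 without hitting −1: 2 is a Miller–Rabin witness and 133 is composite.

yes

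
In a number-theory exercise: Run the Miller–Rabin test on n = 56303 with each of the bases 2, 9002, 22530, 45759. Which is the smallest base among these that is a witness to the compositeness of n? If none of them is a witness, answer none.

n − 1 = 56302 = 2^1 · 28151, so s = 1 and d = 28151.
Base 2: x_0 = 2^28151 mod 56303 = 2048. x_0 ∉ {1, 56302} and s = 1, so 2 is a Miller–Rabin witness and 56303 is composite.
Base 9002: x_0 = 9002^28151 mod 56303 = 46850. x_0 ∉ {1, 56302} and s = 1, so 9002 is a Miller–Rabin witness and 56303 is composite.
Base 22530: x_0 = 22530^28151 mod 56303 = 3875. x_0 ∉ {1, 56302} and s = 1, so 22530 is a Miller–Rabin witness and 56303 is composite.
Base 45759: x_0 = 45759^28151 mod 56303 = 53689. x_0 ∉ {1, 56302} and s = 1, so 45759 is a Miller–Rabin witness and 56303 is composite.
The smallest witness among the given bases is 2.

2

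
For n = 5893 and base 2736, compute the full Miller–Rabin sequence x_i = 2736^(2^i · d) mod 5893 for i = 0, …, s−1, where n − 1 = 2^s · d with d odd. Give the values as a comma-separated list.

n − 1 = 5892 = 2^2 · 1473, so s = 2 and d = 1473.
x_0 = 2736^1473 mod 5893 = 2616.
x_1 = 2616^2 mod 5893 = 1683.

2616, 1683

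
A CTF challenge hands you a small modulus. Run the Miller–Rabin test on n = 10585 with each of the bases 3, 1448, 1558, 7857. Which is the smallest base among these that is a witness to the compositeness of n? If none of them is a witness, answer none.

none

n − 1 = 10584 = 2^3 · 1323, so s = 3 and d = 1323.
Base 3: x_0 = 3^1323 mod 10585 = 8422. x_0 is neither 1 nor 10584, so continue squaring. x_1 = 8422^2 mod 10585 = 10584. x_1 ≡ −1, so 3 is not a witness.
Base 1448: x_0 = 1448^1323 mod 10585 = 6397. x_0 is neither 1 nor 10584, so continue squaring. x_1 = 6397^2 mod 10585 = 10584. x_1 ≡ −1, so 1448 is not a witness.
Base 1558: x_0 = 1558^1323 mod 10585 = 5667. x_0 is neither 1 nor 10584, so continue squaring. x_1 = 5667^2 mod 10585 = 10584. x_1 ≡ −1, so 1558 is not a witness.
Base 7857: x_0 = 7857^1323 mod 10585 = 4918. x_0 is neither 1 nor 10584, so continue squaring. x_1 = 4918^2 mod 10585 = 10584. x_1 ≡ −1, so 7857 is not a witness.
No listed base is a witness for 10585.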